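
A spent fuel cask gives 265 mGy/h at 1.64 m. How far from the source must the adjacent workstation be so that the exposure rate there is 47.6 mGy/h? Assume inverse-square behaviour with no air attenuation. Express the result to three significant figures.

3.87 m

Since intensity falls as 1/r², d₂ = d₁·√(I₁/I₂).
I₁/I₂ = 265/47.6 = 5.567, so d₂ = 1.64 × √5.567 = 3.869 m.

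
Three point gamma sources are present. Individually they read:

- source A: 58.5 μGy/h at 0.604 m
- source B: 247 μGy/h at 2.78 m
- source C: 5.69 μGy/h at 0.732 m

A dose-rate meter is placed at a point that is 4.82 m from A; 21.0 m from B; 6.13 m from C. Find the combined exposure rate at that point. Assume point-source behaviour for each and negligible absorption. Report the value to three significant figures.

5.33 μGy/h

Each source contributes Iᵢ·(dᵢ/rᵢ)²; contributions add.
A: 58.5 × (0.604/4.82)² = 0.9186 μGy/h
B: 247 × (2.78/21.0)² = 4.329 μGy/h
C: 5.69 × (0.732/6.13)² = 0.08114 μGy/h
Total = 0.9186 + 4.329 + 0.08114 = 5.329 μGy/h.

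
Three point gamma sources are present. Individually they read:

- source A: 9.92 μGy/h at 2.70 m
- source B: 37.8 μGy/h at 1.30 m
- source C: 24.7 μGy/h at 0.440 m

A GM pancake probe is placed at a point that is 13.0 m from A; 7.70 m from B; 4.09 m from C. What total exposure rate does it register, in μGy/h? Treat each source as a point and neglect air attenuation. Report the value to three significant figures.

Each source contributes Iᵢ·(dᵢ/rᵢ)²; contributions add.
A: 9.92 × (2.70/13.0)² = 0.4279 μGy/h
B: 37.8 × (1.30/7.70)² = 1.077 μGy/h
C: 24.7 × (0.440/4.09)² = 0.2859 μGy/h
Total = 0.4279 + 1.077 + 0.2859 = 1.791 μGy/h.

1.79 μGy/h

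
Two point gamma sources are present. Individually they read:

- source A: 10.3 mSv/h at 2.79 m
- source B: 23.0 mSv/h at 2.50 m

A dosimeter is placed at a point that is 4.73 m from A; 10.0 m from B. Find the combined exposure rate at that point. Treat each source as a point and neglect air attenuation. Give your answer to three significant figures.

5.02 mSv/h

By superposition, sum each source's inverse-square contribution:
A: 10.3 × (2.79/4.73)² = 3.584 mSv/h
B: 23.0 × (2.50/10.0)² = 1.438 mSv/h
Total = 3.584 + 1.438 = 5.022 mSv/h.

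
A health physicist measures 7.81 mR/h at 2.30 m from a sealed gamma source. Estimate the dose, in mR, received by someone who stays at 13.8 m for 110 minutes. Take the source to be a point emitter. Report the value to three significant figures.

0.398 mR

Intensity scales as (d₁/d₂)², so rate at 13.8 m:
(2.30/13.8)² = 0.02778, so 7.81 × 0.02778 = 0.2170 mR/h.
Dose = rate × time = 0.2170 mR/h × 1.833 h = 0.3978 mR.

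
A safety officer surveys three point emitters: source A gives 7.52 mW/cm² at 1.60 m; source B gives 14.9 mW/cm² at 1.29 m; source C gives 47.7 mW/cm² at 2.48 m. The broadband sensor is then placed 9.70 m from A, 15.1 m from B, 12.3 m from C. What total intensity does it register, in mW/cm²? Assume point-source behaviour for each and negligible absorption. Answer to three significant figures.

Each source contributes Iᵢ·(dᵢ/rᵢ)²; contributions add.
A: 7.52 × (1.60/9.70)² = 0.2046 mW/cm²
B: 14.9 × (1.29/15.1)² = 0.1087 mW/cm²
C: 47.7 × (2.48/12.3)² = 1.939 mW/cm²
Total = 0.2046 + 0.1087 + 1.939 = 2.252 mW/cm².

2.25 mW/cm²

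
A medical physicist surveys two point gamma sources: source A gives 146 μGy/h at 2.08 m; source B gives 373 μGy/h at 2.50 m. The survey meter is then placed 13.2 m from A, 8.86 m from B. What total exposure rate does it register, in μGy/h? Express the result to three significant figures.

33.3 μGy/h

Each source contributes Iᵢ·(dᵢ/rᵢ)²; contributions add.
A: 146 × (2.08/13.2)² = 3.625 μGy/h
B: 373 × (2.50/8.86)² = 29.70 μGy/h
Total = 3.625 + 29.70 = 33.33 μGy/h.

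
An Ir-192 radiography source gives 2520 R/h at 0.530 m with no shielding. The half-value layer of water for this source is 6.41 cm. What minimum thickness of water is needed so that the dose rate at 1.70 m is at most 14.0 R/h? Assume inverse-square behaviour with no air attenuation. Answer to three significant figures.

At 1.70 m, distance alone gives 2520 × (0.530/1.70)² = 2520 × 0.09720 = 244.9 R/h.
Further attenuation needed: 244.9/14.0 = 17.49.
n = log₂(17.49) = 4.128 half-value layers.
Thickness = 4.128 × 6.41 cm = 26.46 cm.

26.5 cm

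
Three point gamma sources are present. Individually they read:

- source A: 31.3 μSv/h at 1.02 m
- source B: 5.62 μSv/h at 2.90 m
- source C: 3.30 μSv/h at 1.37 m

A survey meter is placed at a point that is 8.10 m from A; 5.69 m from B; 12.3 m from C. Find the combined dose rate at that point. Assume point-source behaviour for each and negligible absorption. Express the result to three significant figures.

2.00 μSv/h

Each source contributes Iᵢ·(dᵢ/rᵢ)²; contributions add.
A: 31.3 × (1.02/8.10)² = 0.4963 μSv/h
B: 5.62 × (2.90/5.69)² = 1.460 μSv/h
C: 3.30 × (1.37/12.3)² = 0.04094 μSv/h
Total = 0.4963 + 1.460 + 0.04094 = 1.997 μSv/h.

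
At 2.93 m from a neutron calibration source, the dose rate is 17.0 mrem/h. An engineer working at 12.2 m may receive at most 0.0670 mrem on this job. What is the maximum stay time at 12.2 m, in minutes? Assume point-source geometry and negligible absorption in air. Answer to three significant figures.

4.10 min

Intensity scales as (d₁/d₂)², so rate at 12.2 m:
(2.93/12.2)² = 0.05768, so 17.0 × 0.05768 = 0.9806 mrem/h.
Stay time = 0.0670 mrem ÷ 0.9806 mrem/h = 0.06833 h = 4.100 min.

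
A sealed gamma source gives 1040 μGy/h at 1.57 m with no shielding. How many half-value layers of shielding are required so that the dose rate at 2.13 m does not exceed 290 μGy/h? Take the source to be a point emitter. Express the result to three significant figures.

At 2.13 m, distance alone gives 1040 × (1.57/2.13)² = 1040 × 0.5433 = 565.0 μGy/h.
Further attenuation needed: 565.0/290 = 1.948.
n = log₂(1.948) = 0.9620 half-value layers.

0.962 half-value layers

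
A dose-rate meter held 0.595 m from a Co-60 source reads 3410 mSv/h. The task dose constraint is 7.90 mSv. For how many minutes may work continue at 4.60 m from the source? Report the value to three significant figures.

Intensity scales as (d₁/d₂)², so rate at 4.60 m:
(0.595/4.60)² = 0.01673, so 3410 × 0.01673 = 57.05 mSv/h.
Stay time = 7.90 mSv ÷ 57.05 mSv/h = 0.1385 h = 8.310 min.

8.31 min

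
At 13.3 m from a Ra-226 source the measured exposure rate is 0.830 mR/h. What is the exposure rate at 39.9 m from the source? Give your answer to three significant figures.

Intensity scales as (d₁/d₂)², so scaling from 13.3 m to 39.9 m:
(13.3/39.9)² = 0.1111, so 0.830 × 0.1111 = 0.09221 mR/h.

0.0922 mR/h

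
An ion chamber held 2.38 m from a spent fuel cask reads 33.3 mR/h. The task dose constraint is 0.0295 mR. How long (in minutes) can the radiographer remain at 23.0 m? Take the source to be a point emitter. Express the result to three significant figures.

4.96 min

By the inverse-square law, rate at 23.0 m:
33.3 × (2.38/23.0)² = 33.3 × 0.01071 = 0.3566 mR/h.
Stay time = 0.0295 mR ÷ 0.3566 mR/h = 0.08273 h = 4.964 min.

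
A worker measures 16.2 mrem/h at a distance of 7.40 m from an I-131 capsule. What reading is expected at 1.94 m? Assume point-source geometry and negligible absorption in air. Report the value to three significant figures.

Since intensity falls as 1/r², the rate at 1.94 m is
(7.40/1.94)² = 14.55, so 16.2 × 14.55 = 235.7 mrem/h.

236 mrem/h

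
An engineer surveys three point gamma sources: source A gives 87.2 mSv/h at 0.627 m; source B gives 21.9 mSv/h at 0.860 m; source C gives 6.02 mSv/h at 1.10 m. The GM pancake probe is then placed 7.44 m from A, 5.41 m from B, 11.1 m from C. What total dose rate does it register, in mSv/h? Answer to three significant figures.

1.23 mSv/h

By superposition, sum each source's inverse-square contribution:
A: 87.2 × (0.627/7.44)² = 0.6193 mSv/h
B: 21.9 × (0.860/5.41)² = 0.5534 mSv/h
C: 6.02 × (1.10/11.1)² = 0.05912 mSv/h
Total = 0.6193 + 0.5534 + 0.05912 = 1.232 mSv/h.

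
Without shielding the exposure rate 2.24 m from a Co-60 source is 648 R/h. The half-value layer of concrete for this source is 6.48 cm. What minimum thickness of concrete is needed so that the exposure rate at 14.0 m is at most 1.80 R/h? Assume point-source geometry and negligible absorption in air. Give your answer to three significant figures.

20.8 cm

At 14.0 m, distance alone gives 648 × (2.24/14.0)² = 648 × 0.02560 = 16.59 R/h.
Further attenuation needed: 16.59/1.80 = 9.217.
n = log₂(9.217) = 3.204 half-value layers.
Thickness = 3.204 × 6.48 cm = 20.76 cm.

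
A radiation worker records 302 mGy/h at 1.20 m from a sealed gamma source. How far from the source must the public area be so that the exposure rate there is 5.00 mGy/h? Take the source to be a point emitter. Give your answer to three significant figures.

Since intensity falls as 1/r², d₂ = d₁·√(I₁/I₂).
I₁/I₂ = 302/5.00 = 60.40, so d₂ = 1.20 × √60.40 = 9.326 m.

9.33 m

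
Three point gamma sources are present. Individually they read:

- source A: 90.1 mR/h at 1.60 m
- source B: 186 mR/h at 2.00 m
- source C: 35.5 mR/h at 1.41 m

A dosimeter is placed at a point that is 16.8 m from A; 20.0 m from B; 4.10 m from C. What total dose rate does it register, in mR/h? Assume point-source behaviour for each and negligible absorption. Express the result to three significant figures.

Each source contributes Iᵢ·(dᵢ/rᵢ)²; contributions add.
A: 90.1 × (1.60/16.8)² = 0.8172 mR/h
B: 186 × (2.00/20.0)² = 1.860 mR/h
C: 35.5 × (1.41/4.10)² = 4.199 mR/h
Total = 0.8172 + 1.860 + 4.199 = 6.876 mR/h.

6.88 mR/h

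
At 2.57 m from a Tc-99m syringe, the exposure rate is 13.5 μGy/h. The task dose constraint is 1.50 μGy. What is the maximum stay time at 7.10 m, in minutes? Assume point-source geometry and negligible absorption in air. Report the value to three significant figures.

50.9 min

By the inverse-square law, rate at 7.10 m:
13.5 × (2.57/7.10)² = 13.5 × 0.1310 = 1.768 μGy/h.
Stay time = 1.50 μGy ÷ 1.768 μGy/h = 0.8484 h = 50.90 min.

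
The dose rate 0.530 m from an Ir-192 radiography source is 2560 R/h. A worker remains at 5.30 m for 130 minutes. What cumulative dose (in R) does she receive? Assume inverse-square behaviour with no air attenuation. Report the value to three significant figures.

Applying the 1/r² law, rate at 5.30 m:
2560 × (0.530/5.30)² = 2560 × 0.01000 = 25.60 R/h.
Dose = rate × time = 25.60 R/h × 2.167 h = 55.48 R.

55.5 R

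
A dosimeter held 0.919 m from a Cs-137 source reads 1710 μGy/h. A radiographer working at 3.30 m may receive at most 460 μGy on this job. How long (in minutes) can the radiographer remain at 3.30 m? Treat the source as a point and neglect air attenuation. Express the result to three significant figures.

Using I₁d₁² = I₂d₂², rate at 3.30 m:
(0.919/3.30)² = 0.07755, so 1710 × 0.07755 = 132.6 μGy/h.
Stay time = 460 μGy ÷ 132.6 μGy/h = 3.469 h = 208.1 min.

208 min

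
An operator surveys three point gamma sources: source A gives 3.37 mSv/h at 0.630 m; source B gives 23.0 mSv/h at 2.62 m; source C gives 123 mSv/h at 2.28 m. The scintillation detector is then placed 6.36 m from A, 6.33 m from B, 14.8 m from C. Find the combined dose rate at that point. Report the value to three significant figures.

6.89 mSv/h

Each source contributes Iᵢ·(dᵢ/rᵢ)²; contributions add.
A: 3.37 × (0.630/6.36)² = 0.03307 mSv/h
B: 23.0 × (2.62/6.33)² = 3.940 mSv/h
C: 123 × (2.28/14.8)² = 2.919 mSv/h
Total = 0.03307 + 3.940 + 2.919 = 6.892 mSv/h.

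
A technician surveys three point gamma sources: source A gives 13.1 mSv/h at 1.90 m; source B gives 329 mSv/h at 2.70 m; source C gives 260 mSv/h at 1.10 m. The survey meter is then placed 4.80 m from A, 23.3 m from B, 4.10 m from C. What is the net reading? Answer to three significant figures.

Each source contributes Iᵢ·(dᵢ/rᵢ)²; contributions add.
A: 13.1 × (1.90/4.80)² = 2.053 mSv/h
B: 329 × (2.70/23.3)² = 4.418 mSv/h
C: 260 × (1.10/4.10)² = 18.72 mSv/h
Total = 2.053 + 4.418 + 18.72 = 25.19 mSv/h.

25.2 mSv/h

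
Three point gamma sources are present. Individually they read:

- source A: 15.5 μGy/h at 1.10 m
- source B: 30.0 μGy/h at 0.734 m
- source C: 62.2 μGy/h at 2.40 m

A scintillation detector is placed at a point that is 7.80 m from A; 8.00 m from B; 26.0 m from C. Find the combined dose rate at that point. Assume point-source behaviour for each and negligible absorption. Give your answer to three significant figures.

1.09 μGy/h

Each source contributes Iᵢ·(dᵢ/rᵢ)²; contributions add.
A: 15.5 × (1.10/7.80)² = 0.3083 μGy/h
B: 30.0 × (0.734/8.00)² = 0.2525 μGy/h
C: 62.2 × (2.40/26.0)² = 0.5300 μGy/h
Total = 0.3083 + 0.2525 + 0.5300 = 1.091 μGy/h.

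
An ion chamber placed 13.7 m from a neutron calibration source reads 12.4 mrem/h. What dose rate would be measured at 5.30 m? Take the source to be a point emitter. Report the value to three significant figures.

Using I₁d₁² = I₂d₂², scaling from 13.7 m to 5.30 m:
(13.7/5.30)² = 6.682, so 12.4 × 6.682 = 82.86 mrem/h.

82.9 mrem/h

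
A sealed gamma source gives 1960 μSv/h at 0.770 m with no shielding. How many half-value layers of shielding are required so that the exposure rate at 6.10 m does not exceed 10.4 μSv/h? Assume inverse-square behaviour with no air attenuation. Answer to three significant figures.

1.59 half-value layers

At 6.10 m, distance alone gives 1960 × (0.770/6.10)² = 1960 × 0.01593 = 31.22 μSv/h.
Further attenuation needed: 31.22/10.4 = 3.002.
n = log₂(3.002) = 1.586 half-value layers.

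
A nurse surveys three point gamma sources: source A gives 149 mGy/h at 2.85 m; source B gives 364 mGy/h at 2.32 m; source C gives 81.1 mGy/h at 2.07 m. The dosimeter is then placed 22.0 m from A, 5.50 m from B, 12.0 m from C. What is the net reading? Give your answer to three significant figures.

69.7 mGy/h

By superposition, sum each source's inverse-square contribution:
A: 149 × (2.85/22.0)² = 2.501 mGy/h
B: 364 × (2.32/5.50)² = 64.77 mGy/h
C: 81.1 × (2.07/12.0)² = 2.413 mGy/h
Total = 2.501 + 64.77 + 2.413 = 69.68 mGy/h.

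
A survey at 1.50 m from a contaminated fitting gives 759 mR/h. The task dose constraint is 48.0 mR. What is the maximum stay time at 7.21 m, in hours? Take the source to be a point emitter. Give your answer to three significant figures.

By the inverse-square law, rate at 7.21 m:
(1.50/7.21)² = 0.04328, so 759 × 0.04328 = 32.85 mR/h.
Stay time = 48.0 mR ÷ 32.85 mR/h = 1.461 h.

1.46 h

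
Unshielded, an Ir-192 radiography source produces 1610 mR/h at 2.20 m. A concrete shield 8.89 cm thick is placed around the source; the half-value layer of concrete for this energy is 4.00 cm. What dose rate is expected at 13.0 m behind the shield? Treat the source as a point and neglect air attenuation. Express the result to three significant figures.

Distance alone: (2.20/13.0)² = 0.02864, so 1610 × 0.02864 = 46.11 mR/h.
Shield: 8.89/4.00 = 2.223 half-value layers → attenuation 2^(−2.223) = 0.2142.
Combined: 46.11 × 0.2142 = 9.877 mR/h.

9.88 mR/h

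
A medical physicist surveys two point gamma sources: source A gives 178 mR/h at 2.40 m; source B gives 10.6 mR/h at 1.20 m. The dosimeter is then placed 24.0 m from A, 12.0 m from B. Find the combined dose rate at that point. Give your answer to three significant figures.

1.89 mR/h

By superposition, sum each source's inverse-square contribution:
A: 178 × (2.40/24.0)² = 1.780 mR/h
B: 10.6 × (1.20/12.0)² = 0.1060 mR/h
Total = 1.780 + 0.1060 = 1.886 mR/h.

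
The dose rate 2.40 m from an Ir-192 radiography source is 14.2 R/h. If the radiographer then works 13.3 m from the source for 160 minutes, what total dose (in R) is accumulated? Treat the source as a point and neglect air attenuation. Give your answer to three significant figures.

Applying the 1/r² law, rate at 13.3 m:
14.2 × (2.40/13.3)² = 14.2 × 0.03256 = 0.4624 R/h.
Dose = rate × time = 0.4624 R/h × 2.667 h = 1.233 R.

1.23 R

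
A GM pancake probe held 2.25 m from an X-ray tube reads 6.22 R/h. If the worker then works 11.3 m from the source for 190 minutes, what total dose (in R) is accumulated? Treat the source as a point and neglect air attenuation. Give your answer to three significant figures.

Applying the 1/r² law, rate at 11.3 m:
(2.25/11.3)² = 0.03965, so 6.22 × 0.03965 = 0.2466 R/h.
Dose = rate × time = 0.2466 R/h × 3.167 h = 0.7810 R.

0.781 R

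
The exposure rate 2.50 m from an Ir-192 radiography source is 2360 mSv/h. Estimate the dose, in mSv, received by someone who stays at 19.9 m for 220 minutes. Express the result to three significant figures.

By the inverse-square law, rate at 19.9 m:
(2.50/19.9)² = 0.01578, so 2360 × 0.01578 = 37.24 mSv/h.
Dose = rate × time = 37.24 mSv/h × 3.667 h = 136.6 mSv.

137 mSv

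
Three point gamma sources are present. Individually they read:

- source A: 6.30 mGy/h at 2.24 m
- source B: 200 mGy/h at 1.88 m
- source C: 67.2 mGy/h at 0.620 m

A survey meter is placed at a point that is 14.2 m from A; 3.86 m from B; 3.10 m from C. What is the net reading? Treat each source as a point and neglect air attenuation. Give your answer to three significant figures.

By superposition, sum each source's inverse-square contribution:
A: 6.30 × (2.24/14.2)² = 0.1568 mGy/h
B: 200 × (1.88/3.86)² = 47.44 mGy/h
C: 67.2 × (0.620/3.10)² = 2.688 mGy/h
Total = 0.1568 + 47.44 + 2.688 = 50.28 mGy/h.

50.3 mGy/h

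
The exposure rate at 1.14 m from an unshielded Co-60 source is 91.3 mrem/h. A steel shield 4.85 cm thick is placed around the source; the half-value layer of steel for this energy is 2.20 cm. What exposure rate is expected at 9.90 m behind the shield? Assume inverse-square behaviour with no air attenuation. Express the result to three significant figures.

0.263 mrem/h

Distance alone: 91.3 × (1.14/9.90)² = 91.3 × 0.01326 = 1.211 mrem/h.
Shield: 4.85/2.20 = 2.205 half-value layers → attenuation 2^(−2.205) = 0.2169.
Combined: 1.211 × 0.2169 = 0.2627 mrem/h.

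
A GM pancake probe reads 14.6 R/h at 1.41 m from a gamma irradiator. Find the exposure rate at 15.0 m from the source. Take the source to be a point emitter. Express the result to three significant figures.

0.129 R/h

Applying the 1/r² law, the rate at 15.0 m is
14.6 × (1.41/15.0)² = 14.6 × 0.008836 = 0.1290 R/h.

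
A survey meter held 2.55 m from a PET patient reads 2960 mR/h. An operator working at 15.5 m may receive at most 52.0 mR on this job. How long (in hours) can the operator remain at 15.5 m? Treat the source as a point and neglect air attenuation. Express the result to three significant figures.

0.649 h

Applying the 1/r² law, rate at 15.5 m:
(2.55/15.5)² = 0.02707, so 2960 × 0.02707 = 80.13 mR/h.
Stay time = 52.0 mR ÷ 80.13 mR/h = 0.6489 h.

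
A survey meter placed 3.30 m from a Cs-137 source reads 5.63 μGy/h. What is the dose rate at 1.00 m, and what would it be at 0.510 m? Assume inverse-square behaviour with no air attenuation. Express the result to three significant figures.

Using I₁d₁² = I₂d₂²,
At 1.00 m: 5.63 × (3.30/1.00)² = 5.63 × 10.89 = 61.31 μGy/h
At 0.510 m: (1.00/0.510)² = 3.845, so 61.31 × 3.845 = 235.7 μGy/h.

61.3 μGy/h; 236 μGy/h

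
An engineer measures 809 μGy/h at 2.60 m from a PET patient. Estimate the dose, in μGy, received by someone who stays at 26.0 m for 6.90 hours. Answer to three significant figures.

55.8 μGy

Intensity scales as (d₁/d₂)², so rate at 26.0 m:
809 × (2.60/26.0)² = 809 × 0.01000 = 8.090 μGy/h.
Dose = rate × time = 8.090 μGy/h × 6.900 h = 55.82 μGy.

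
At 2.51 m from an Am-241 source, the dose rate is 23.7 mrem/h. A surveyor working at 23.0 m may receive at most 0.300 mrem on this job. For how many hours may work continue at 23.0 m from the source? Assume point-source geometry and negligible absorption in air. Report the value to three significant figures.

Intensity scales as (d₁/d₂)², so rate at 23.0 m:
23.7 × (2.51/23.0)² = 23.7 × 0.01191 = 0.2823 mrem/h.
Stay time = 0.300 mrem ÷ 0.2823 mrem/h = 1.063 h.

1.06 h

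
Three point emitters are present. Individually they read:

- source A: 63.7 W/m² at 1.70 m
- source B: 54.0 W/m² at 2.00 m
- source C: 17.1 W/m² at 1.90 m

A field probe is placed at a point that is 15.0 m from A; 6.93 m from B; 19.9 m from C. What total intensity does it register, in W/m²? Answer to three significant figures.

By superposition, sum each source's inverse-square contribution:
A: 63.7 × (1.70/15.0)² = 0.8182 W/m²
B: 54.0 × (2.00/6.93)² = 4.498 W/m²
C: 17.1 × (1.90/19.9)² = 0.1559 W/m²
Total = 0.8182 + 4.498 + 0.1559 = 5.472 W/m².

5.47 W/m²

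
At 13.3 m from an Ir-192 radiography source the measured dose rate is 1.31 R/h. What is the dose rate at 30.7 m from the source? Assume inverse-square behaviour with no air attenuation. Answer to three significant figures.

0.246 R/h

Since intensity falls as 1/r², scaling from 13.3 m to 30.7 m:
1.31 × (13.3/30.7)² = 1.31 × 0.1877 = 0.2459 R/h.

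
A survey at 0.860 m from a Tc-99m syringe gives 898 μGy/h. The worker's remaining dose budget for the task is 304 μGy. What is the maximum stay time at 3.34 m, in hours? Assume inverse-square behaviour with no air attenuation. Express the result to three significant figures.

By the inverse-square law, rate at 3.34 m:
(0.860/3.34)² = 0.06630, so 898 × 0.06630 = 59.54 μGy/h.
Stay time = 304 μGy ÷ 59.54 μGy/h = 5.106 h.

5.11 h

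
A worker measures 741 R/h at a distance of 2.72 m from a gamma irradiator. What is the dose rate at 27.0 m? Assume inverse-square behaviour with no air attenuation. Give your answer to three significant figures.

By the inverse-square law, the rate at 27.0 m is
(2.72/27.0)² = 0.01015, so 741 × 0.01015 = 7.521 R/h.

7.52 R/h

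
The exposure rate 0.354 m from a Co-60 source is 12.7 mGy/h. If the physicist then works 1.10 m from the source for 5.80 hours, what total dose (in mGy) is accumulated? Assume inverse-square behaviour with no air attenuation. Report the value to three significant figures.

7.63 mGy

Intensity scales as (d₁/d₂)², so rate at 1.10 m:
(0.354/1.10)² = 0.1036, so 12.7 × 0.1036 = 1.316 mGy/h.
Dose = rate × time = 1.316 mGy/h × 5.800 h = 7.633 mGy.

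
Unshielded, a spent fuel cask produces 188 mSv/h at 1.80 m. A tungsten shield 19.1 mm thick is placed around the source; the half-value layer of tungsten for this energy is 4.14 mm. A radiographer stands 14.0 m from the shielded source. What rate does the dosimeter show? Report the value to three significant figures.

Distance alone: 188 × (1.80/14.0)² = 188 × 0.01653 = 3.108 mSv/h.
Shield: 19.1/4.14 = 4.614 half-value layers → attenuation 2^(−4.614) = 0.04084.
Combined: 3.108 × 0.04084 = 0.1269 mSv/h.

0.127 mSv/h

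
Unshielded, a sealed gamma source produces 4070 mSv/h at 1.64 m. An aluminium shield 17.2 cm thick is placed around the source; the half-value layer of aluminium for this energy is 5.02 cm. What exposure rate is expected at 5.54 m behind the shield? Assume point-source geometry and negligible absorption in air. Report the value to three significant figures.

33.2 mSv/h

Distance alone: 4070 × (1.64/5.54)² = 4070 × 0.08763 = 356.7 mSv/h.
Shield: 17.2/5.02 = 3.426 half-value layers → attenuation 2^(−3.426) = 0.09304.
Combined: 356.7 × 0.09304 = 33.19 mSv/h.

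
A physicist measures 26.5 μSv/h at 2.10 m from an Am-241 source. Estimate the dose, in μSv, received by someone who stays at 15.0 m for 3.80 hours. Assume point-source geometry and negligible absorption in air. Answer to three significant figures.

Applying the 1/r² law, rate at 15.0 m:
(2.10/15.0)² = 0.01960, so 26.5 × 0.01960 = 0.5194 μSv/h.
Dose = rate × time = 0.5194 μSv/h × 3.800 h = 1.974 μSv.

1.97 μSv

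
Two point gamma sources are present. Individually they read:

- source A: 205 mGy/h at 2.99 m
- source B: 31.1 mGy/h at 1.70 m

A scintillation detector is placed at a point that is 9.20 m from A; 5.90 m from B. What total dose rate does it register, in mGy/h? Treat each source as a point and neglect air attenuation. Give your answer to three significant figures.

24.2 mGy/h

By superposition, sum each source's inverse-square contribution:
A: 205 × (2.99/9.20)² = 21.65 mGy/h
B: 31.1 × (1.70/5.90)² = 2.582 mGy/h
Total = 21.65 + 2.582 = 24.23 mGy/h.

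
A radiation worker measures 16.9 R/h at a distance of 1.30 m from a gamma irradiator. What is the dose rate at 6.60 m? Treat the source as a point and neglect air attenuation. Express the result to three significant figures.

0.656 R/h

By the inverse-square law, the rate at 6.60 m is
16.9 × (1.30/6.60)² = 16.9 × 0.03880 = 0.6557 R/h.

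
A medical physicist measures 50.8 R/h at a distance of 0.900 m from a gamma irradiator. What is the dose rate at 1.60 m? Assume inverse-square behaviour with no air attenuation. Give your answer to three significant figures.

By the inverse-square law, the rate at 1.60 m is
(0.900/1.60)² = 0.3164, so 50.8 × 0.3164 = 16.07 R/h.

16.1 R/h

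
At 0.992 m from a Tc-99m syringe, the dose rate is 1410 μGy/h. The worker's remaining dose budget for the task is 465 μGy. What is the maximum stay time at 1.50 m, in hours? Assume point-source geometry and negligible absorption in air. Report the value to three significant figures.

Using I₁d₁² = I₂d₂², rate at 1.50 m:
1410 × (0.992/1.50)² = 1410 × 0.4374 = 616.7 μGy/h.
Stay time = 465 μGy ÷ 616.7 μGy/h = 0.7540 h.

0.754 h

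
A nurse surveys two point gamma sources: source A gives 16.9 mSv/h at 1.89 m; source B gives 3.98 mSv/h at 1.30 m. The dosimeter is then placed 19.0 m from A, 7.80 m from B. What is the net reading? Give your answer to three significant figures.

0.278 mSv/h

By superposition, sum each source's inverse-square contribution:
A: 16.9 × (1.89/19.0)² = 0.1672 mSv/h
B: 3.98 × (1.30/7.80)² = 0.1106 mSv/h
Total = 0.1672 + 0.1106 = 0.2778 mSv/h.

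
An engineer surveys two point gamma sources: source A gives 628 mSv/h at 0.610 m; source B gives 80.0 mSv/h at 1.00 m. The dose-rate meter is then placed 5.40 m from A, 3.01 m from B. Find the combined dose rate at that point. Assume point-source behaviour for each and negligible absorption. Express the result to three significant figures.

16.8 mSv/h

By superposition, sum each source's inverse-square contribution:
A: 628 × (0.610/5.40)² = 8.014 mSv/h
B: 80.0 × (1.00/3.01)² = 8.830 mSv/h
Total = 8.014 + 8.830 = 16.84 mSv/h.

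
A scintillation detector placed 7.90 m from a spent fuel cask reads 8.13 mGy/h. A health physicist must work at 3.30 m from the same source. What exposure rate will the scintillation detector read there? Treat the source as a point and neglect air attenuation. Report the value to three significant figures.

46.6 mGy/h

Applying the 1/r² law, scaling from 7.90 m to 3.30 m:
8.13 × (7.90/3.30)² = 8.13 × 5.731 = 46.59 mGy/h.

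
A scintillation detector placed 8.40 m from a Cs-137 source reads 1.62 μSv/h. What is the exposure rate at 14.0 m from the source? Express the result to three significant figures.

0.583 μSv/h

Applying the 1/r² law, scaling from 8.40 m to 14.0 m:
1.62 × (8.40/14.0)² = 1.62 × 0.3600 = 0.5832 μSv/h.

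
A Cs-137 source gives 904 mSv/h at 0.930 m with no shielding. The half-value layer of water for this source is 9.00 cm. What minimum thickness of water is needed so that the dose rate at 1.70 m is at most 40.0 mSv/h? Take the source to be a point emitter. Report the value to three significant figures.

At 1.70 m, distance alone gives (0.930/1.70)² = 0.2993, so 904 × 0.2993 = 270.6 mSv/h.
Further attenuation needed: 270.6/40.0 = 6.765.
n = log₂(6.765) = 2.758 half-value layers.
Thickness = 2.758 × 9.00 cm = 24.82 cm.

24.8 cm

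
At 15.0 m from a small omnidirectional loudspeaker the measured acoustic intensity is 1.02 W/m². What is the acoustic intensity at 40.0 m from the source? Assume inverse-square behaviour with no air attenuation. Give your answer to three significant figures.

0.143 W/m²

Intensity scales as (d₁/d₂)², so scaling from 15.0 m to 40.0 m:
(15.0/40.0)² = 0.1406, so 1.02 × 0.1406 = 0.1434 W/m².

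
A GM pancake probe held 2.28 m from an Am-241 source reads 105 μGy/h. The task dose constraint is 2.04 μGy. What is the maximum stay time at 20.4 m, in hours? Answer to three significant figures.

1.56 h

Using I₁d₁² = I₂d₂², rate at 20.4 m:
105 × (2.28/20.4)² = 105 × 0.01249 = 1.311 μGy/h.
Stay time = 2.04 μGy ÷ 1.311 μGy/h = 1.556 h.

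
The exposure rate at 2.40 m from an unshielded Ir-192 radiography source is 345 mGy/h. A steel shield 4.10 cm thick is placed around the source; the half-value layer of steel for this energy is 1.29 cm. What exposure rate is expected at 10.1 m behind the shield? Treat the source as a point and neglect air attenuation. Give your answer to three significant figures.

Distance alone: 345 × (2.40/10.1)² = 345 × 0.05647 = 19.48 mGy/h.
Shield: 4.10/1.29 = 3.178 half-value layers → attenuation 2^(−3.178) = 0.1105.
Combined: 19.48 × 0.1105 = 2.153 mGy/h.

2.15 mGy/h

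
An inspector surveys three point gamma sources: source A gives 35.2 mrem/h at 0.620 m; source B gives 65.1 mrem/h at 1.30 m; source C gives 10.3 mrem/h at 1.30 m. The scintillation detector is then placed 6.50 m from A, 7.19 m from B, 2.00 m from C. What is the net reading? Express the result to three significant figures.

6.80 mrem/h

Each source contributes Iᵢ·(dᵢ/rᵢ)²; contributions add.
A: 35.2 × (0.620/6.50)² = 0.3203 mrem/h
B: 65.1 × (1.30/7.19)² = 2.128 mrem/h
C: 10.3 × (1.30/2.00)² = 4.352 mrem/h
Total = 0.3203 + 2.128 + 4.352 = 6.800 mrem/h.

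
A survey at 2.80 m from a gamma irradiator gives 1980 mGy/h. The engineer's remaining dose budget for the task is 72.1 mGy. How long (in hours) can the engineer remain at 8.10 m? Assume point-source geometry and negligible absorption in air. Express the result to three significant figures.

Applying the 1/r² law, rate at 8.10 m:
1980 × (2.80/8.10)² = 1980 × 0.1195 = 236.6 mGy/h.
Stay time = 72.1 mGy ÷ 236.6 mGy/h = 0.3047 h.

0.305 h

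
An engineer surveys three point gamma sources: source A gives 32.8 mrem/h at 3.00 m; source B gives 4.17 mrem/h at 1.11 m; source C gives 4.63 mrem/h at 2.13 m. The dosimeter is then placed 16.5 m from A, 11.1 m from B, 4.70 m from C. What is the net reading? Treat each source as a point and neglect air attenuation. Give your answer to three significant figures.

2.08 mrem/h

By superposition, sum each source's inverse-square contribution:
A: 32.8 × (3.00/16.5)² = 1.084 mrem/h
B: 4.17 × (1.11/11.1)² = 0.04170 mrem/h
C: 4.63 × (2.13/4.70)² = 0.9509 mrem/h
Total = 1.084 + 0.04170 + 0.9509 = 2.077 mrem/h.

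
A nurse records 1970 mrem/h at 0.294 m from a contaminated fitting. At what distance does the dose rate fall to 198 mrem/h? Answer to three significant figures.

By the inverse-square law, d₂ = d₁·√(I₁/I₂).
I₁/I₂ = 1970/198 = 9.949, so d₂ = 0.294 × √9.949 = 0.9273 m.

0.927 m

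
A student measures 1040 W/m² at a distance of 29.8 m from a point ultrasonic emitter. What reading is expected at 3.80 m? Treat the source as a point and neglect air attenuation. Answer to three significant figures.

Using I₁d₁² = I₂d₂², the rate at 3.80 m is
(29.8/3.80)² = 61.50, so 1040 × 61.50 = 63960 W/m².

64000 W/m²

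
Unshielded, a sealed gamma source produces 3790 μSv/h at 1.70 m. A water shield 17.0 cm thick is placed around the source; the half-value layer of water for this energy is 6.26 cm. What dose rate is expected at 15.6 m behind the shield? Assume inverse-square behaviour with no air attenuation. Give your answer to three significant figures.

6.85 μSv/h

Distance alone: 3790 × (1.70/15.6)² = 3790 × 0.01188 = 45.03 μSv/h.
Shield: 17.0/6.26 = 2.716 half-value layers → attenuation 2^(−2.716) = 0.1522.
Combined: 45.03 × 0.1522 = 6.854 μSv/h.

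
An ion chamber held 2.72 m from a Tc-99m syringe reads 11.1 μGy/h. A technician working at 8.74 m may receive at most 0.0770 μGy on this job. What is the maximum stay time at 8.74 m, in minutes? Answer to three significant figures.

Using I₁d₁² = I₂d₂², rate at 8.74 m:
(2.72/8.74)² = 0.09685, so 11.1 × 0.09685 = 1.075 μGy/h.
Stay time = 0.0770 μGy ÷ 1.075 μGy/h = 0.07163 h = 4.298 min.

4.30 min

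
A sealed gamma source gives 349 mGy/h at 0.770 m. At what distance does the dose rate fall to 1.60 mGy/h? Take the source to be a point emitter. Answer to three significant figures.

11.4 m

Intensity scales as (d₁/d₂)², so d₂ = d₁·√(I₁/I₂).
I₁/I₂ = 349/1.60 = 218.1, so d₂ = 0.770 × √218.1 = 11.37 m.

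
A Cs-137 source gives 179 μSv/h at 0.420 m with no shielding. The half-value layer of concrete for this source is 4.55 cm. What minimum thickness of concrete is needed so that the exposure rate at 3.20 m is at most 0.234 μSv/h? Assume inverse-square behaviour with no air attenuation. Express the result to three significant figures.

16.9 cm

At 3.20 m, distance alone gives 179 × (0.420/3.20)² = 179 × 0.01723 = 3.084 μSv/h.
Further attenuation needed: 3.084/0.234 = 13.18.
n = log₂(13.18) = 3.720 half-value layers.
Thickness = 3.720 × 4.55 cm = 16.93 cm.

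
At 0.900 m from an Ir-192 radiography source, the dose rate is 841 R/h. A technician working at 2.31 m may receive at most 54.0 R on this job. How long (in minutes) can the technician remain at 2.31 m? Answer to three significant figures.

25.4 min

Applying the 1/r² law, rate at 2.31 m:
(0.900/2.31)² = 0.1518, so 841 × 0.1518 = 127.7 R/h.
Stay time = 54.0 R ÷ 127.7 R/h = 0.4229 h = 25.37 min.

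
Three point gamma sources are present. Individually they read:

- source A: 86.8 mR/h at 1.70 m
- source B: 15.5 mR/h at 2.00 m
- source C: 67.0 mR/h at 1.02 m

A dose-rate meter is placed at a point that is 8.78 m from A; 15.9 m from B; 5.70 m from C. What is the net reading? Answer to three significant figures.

5.64 mR/h

Each source contributes Iᵢ·(dᵢ/rᵢ)²; contributions add.
A: 86.8 × (1.70/8.78)² = 3.254 mR/h
B: 15.5 × (2.00/15.9)² = 0.2452 mR/h
C: 67.0 × (1.02/5.70)² = 2.145 mR/h
Total = 3.254 + 0.2452 + 2.145 = 5.644 mR/h.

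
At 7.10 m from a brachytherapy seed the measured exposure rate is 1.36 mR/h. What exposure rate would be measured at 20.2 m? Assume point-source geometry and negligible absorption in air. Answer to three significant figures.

0.168 mR/h

Intensity scales as (d₁/d₂)², so scaling from 7.10 m to 20.2 m:
(7.10/20.2)² = 0.1235, so 1.36 × 0.1235 = 0.1680 mR/h.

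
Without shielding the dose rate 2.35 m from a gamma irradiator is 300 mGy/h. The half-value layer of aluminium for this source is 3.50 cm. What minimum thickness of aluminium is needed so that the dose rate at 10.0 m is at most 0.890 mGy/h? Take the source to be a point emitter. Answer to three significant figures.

14.8 cm

At 10.0 m, distance alone gives 300 × (2.35/10.0)² = 300 × 0.05523 = 16.57 mGy/h.
Further attenuation needed: 16.57/0.890 = 18.62.
n = log₂(18.62) = 4.219 half-value layers.
Thickness = 4.219 × 3.50 cm = 14.77 cm.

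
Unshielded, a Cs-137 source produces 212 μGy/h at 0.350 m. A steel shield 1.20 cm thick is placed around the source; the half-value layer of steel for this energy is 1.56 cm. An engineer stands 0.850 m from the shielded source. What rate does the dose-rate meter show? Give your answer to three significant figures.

21.1 μGy/h

Distance alone: (0.350/0.850)² = 0.1696, so 212 × 0.1696 = 35.96 μGy/h.
Shield: 1.20/1.56 = 0.7692 half-value layers → attenuation 2^(−0.7692) = 0.5867.
Combined: 35.96 × 0.5867 = 21.10 μGy/h.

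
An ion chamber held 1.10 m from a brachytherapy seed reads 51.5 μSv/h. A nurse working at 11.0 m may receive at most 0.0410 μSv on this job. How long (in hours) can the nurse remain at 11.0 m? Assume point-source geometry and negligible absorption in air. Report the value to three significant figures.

Since intensity falls as 1/r², rate at 11.0 m:
(1.10/11.0)² = 0.01000, so 51.5 × 0.01000 = 0.5150 μSv/h.
Stay time = 0.0410 μSv ÷ 0.5150 μSv/h = 0.07961 h.

0.0796 h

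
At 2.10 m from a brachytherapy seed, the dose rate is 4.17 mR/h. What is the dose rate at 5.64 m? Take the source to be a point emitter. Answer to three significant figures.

Since intensity falls as 1/r², the rate at 5.64 m is
4.17 × (2.10/5.64)² = 4.17 × 0.1386 = 0.5780 mR/h.

0.578 mR/h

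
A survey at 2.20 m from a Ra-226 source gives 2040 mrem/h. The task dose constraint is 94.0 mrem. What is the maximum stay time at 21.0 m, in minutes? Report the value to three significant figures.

252 min

Using I₁d₁² = I₂d₂², rate at 21.0 m:
(2.20/21.0)² = 0.01098, so 2040 × 0.01098 = 22.40 mrem/h.
Stay time = 94.0 mrem ÷ 22.40 mrem/h = 4.196 h = 251.8 min.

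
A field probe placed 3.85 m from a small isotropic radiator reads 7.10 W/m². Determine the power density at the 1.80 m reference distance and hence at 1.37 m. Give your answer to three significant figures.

By the inverse-square law,
At 1.80 m: 7.10 × (3.85/1.80)² = 7.10 × 4.575 = 32.48 W/m²
At 1.37 m: (1.80/1.37)² = 1.726, so 32.48 × 1.726 = 56.06 W/m².

32.5 W/m²; 56.1 W/m²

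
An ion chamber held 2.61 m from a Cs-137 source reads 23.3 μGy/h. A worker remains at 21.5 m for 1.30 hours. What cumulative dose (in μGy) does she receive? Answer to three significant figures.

0.446 μGy

Since intensity falls as 1/r², rate at 21.5 m:
23.3 × (2.61/21.5)² = 23.3 × 0.01474 = 0.3434 μGy/h.
Dose = rate × time = 0.3434 μGy/h × 1.300 h = 0.4464 μGy.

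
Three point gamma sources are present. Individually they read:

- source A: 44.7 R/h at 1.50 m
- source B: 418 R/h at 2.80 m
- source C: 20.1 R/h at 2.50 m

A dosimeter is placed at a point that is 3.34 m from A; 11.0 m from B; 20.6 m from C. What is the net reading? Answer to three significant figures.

Each source contributes Iᵢ·(dᵢ/rᵢ)²; contributions add.
A: 44.7 × (1.50/3.34)² = 9.016 R/h
B: 418 × (2.80/11.0)² = 27.08 R/h
C: 20.1 × (2.50/20.6)² = 0.2960 R/h
Total = 9.016 + 27.08 + 0.2960 = 36.39 R/h.

36.4 R/h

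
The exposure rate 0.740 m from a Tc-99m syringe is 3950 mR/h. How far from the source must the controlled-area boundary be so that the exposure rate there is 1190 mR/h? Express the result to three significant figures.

1.35 m

Intensity scales as (d₁/d₂)², so d₂ = d₁·√(I₁/I₂).
I₁/I₂ = 3950/1190 = 3.319, so d₂ = 0.740 × √3.319 = 1.348 m.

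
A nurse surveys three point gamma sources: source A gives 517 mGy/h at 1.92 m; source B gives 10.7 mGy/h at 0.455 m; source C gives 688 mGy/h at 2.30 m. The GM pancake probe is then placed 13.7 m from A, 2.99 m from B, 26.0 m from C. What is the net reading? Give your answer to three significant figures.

By superposition, sum each source's inverse-square contribution:
A: 517 × (1.92/13.7)² = 10.15 mGy/h
B: 10.7 × (0.455/2.99)² = 0.2478 mGy/h
C: 688 × (2.30/26.0)² = 5.384 mGy/h
Total = 10.15 + 0.2478 + 5.384 = 15.78 mGy/h.

15.8 mGy/h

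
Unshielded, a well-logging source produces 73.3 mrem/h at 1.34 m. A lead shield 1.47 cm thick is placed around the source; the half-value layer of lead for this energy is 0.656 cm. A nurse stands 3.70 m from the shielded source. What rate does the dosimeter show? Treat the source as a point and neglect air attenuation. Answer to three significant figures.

2.03 mrem/h

Distance alone: 73.3 × (1.34/3.70)² = 73.3 × 0.1312 = 9.617 mrem/h.
Shield: 1.47/0.656 = 2.241 half-value layers → attenuation 2^(−2.241) = 0.2115.
Combined: 9.617 × 0.2115 = 2.034 mrem/h.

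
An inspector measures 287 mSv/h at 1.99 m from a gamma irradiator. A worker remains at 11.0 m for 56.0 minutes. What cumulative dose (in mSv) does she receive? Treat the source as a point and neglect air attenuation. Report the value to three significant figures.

8.77 mSv

By the inverse-square law, rate at 11.0 m:
287 × (1.99/11.0)² = 287 × 0.03273 = 9.394 mSv/h.
Dose = rate × time = 9.394 mSv/h × 0.9333 h = 8.767 mSv.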